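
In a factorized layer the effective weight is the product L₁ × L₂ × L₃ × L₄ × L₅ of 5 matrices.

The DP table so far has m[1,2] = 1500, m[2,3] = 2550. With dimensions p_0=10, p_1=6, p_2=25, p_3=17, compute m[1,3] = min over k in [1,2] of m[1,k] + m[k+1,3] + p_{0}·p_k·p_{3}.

m[1,3] = min over k∈[1,2] of m[1,k]+m[k+1,3]+p_{0}·p_k·p_{3}.
k=1: 0 + 2550 + 10·6·17 = 3570; k=2: 1500 + 0 + 10·25·17 = 5750.
Minimum: 3570 at k=1.

3570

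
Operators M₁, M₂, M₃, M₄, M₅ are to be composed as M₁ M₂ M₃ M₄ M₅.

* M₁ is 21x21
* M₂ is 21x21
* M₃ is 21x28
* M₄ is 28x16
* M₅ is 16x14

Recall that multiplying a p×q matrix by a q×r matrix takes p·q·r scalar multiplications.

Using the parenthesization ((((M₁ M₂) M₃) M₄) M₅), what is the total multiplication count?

(M₁ M₂): 21×21 by 21×21 → 21×21, cost 21·21·21 = 9261
((M₁ M₂) M₃): 21×21 by 21×28 → 21×28, cost 21·21·28 = 12348; cumulative 21609
(((M₁ M₂) M₃) M₄): 21×28 by 28×16 → 21×16, cost 21·28·16 = 9408; cumulative 31017
((((M₁ M₂) M₃) M₄) M₅): 21×16 by 16×14 → 21×14, cost 21·16·14 = 4704; cumulative 35721
Total: 35721 scalar multiplications.

35721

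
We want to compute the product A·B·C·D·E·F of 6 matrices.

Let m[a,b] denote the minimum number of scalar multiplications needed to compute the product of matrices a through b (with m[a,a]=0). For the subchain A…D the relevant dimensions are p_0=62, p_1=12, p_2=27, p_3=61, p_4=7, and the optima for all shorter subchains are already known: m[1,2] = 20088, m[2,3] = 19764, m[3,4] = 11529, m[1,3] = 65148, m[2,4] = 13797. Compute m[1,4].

19005

m[1,4] = min over k∈[1,3] of m[1,k]+m[k+1,4]+p_{0}·p_k·p_{4}.
k=1: 0 + 13797 + 62·12·7 = 19005; k=2: 20088 + 11529 + 62·27·7 = 43335; k=3: 65148 + 0 + 62·61·7 = 91622.
Minimum: 19005 at k=1.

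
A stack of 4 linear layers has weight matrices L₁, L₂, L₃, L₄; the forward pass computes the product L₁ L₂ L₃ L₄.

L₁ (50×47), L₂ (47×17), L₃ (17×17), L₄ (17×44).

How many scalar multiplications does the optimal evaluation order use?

90066

Adjacent pairs: L₁L₂ = 50·47·17 = 39950; L₂L₃ = 47·17·17 = 13583; L₃L₄ = 17·17·44 = 12716.
Length 3: L₁..L₃: k=1: 0+13583+50·47·17=53533; k=2: 39950+0+50·17·17=54400 → min 53533 | L₂..L₄: k=2: 0+12716+47·17·44=47872; k=3: 13583+0+47·17·44=48739 → min 47872.
Length 4: L₁..L₄: k=1: 0+47872+50·47·44=151272; k=2: 39950+12716+50·17·44=90066; k=3: 53533+0+50·17·44=90933 → min 90066.
Optimal order: ((L₁ L₂) (L₃ L₄)) with cost 90066.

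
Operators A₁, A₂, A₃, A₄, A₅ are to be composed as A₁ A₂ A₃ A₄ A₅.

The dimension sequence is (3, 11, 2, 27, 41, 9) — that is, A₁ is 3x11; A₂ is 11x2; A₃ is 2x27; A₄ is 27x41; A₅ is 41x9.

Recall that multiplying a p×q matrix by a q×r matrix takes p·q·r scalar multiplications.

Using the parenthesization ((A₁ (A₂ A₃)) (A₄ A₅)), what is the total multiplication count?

12177

(A₂ A₃): 11×2 by 2×27 → 11×27, cost 11·2·27 = 594
(A₁ (A₂ A₃)): 3×11 by 11×27 → 3×27, cost 3·11·27 = 891; cumulative 1485
(A₄ A₅): 27×41 by 41×9 → 27×9, cost 27·41·9 = 9963
((A₁ (A₂ A₃)) (A₄ A₅)): 3×27 by 27×9 → 3×9, cost 3·27·9 = 729; cumulative 12177
Total: 12177 scalar multiplications.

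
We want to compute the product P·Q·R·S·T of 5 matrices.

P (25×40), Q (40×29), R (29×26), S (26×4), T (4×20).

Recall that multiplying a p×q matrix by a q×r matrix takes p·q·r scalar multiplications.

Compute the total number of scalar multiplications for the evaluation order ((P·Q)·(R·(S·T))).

(P·Q): 25×40 by 40×29 → 25×29, cost 25·40·29 = 29000
(S·T): 26×4 by 4×20 → 26×20, cost 26·4·20 = 2080
(R·(S·T)): 29×26 by 26×20 → 29×20, cost 29·26·20 = 15080; cumulative 17160
((P·Q)·(R·(S·T))): 25×29 by 29×20 → 25×20, cost 25·29·20 = 14500; cumulative 60660
Total: 60660 scalar multiplications.

60660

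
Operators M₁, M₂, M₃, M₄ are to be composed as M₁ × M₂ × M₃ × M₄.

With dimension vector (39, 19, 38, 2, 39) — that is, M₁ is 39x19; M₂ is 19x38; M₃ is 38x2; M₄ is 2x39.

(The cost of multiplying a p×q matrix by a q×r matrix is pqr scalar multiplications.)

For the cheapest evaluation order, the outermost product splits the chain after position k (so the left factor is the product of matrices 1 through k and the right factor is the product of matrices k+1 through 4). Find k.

3

Adjacent pairs: M₁M₂ = 39·19·38 = 28158; M₂M₃ = 19·38·2 = 1444; M₃M₄ = 38·2·39 = 2964.
Length 3: M₁..M₃: k=1: 0+1444+39·19·2=2926; k=2: 28158+0+39·38·2=31122 → min 2926 | M₂..M₄: k=2: 0+2964+19·38·39=31122; k=3: 1444+0+19·2·39=2926 → min 2926.
Top-level splits: k=1: (M₁..M₁)·(M₂..M₄) → 0+2926+39·19·39 = 31825; k=2: (M₁..M₂)·(M₃..M₄) → 28158+2964+39·38·39 = 88920; k=3: (M₁..M₃)·(M₄..M₄) → 2926+0+39·2·39 = 5968.
Best split is after M₃, i.e. k = 3.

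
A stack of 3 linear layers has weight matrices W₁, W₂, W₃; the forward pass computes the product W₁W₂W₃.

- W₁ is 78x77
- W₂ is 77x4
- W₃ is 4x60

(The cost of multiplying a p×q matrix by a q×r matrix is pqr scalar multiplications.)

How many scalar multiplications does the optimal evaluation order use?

42744

Order (W₁(W₂W₃)): (W₂W₃): 77×4 by 4×60 → 77×60, cost 77·4·60 = 18480; (W₁(W₂W₃)): 78×77 by 77×60 → 78×60, cost 78·77·60 = 360360; cumulative 378840. Total 378840.
Order ((W₁W₂)W₃): (W₁W₂): 78×77 by 77×4 → 78×4, cost 78·77·4 = 24024; ((W₁W₂)W₃): 78×4 by 4×60 → 78×60, cost 78·4·60 = 18720; cumulative 42744. Total 42744.
Minimum: 42744.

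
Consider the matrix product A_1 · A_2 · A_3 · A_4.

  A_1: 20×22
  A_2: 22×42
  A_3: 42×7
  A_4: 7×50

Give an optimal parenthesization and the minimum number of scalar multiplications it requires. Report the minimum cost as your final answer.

Adjacent pairs: A_1A_2 = 20·22·42 = 18480; A_2A_3 = 22·42·7 = 6468; A_3A_4 = 42·7·50 = 14700.
Length 3: A_1..A_3: k=1: 0+6468+20·22·7=9548; k=2: 18480+0+20·42·7=24360 → min 9548 | A_2..A_4: k=2: 0+14700+22·42·50=60900; k=3: 6468+0+22·7·50=14168 → min 14168.
Length 4: A_1..A_4: k=1: 0+14168+20·22·50=36168; k=2: 18480+14700+20·42·50=75180; k=3: 9548+0+20·7·50=16548 → min 16548.
Optimal parenthesization: ((A_1 · (A_2 · A_3)) · A_4) with cost 16548.

16548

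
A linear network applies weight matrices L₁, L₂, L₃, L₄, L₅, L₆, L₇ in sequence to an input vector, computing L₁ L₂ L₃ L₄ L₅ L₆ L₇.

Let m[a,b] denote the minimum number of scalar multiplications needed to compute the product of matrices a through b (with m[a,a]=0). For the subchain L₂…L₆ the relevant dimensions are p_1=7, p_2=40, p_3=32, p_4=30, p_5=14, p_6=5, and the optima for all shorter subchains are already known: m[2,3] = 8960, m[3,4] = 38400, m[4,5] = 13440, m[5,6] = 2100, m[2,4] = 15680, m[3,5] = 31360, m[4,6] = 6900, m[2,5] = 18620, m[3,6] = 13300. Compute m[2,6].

m[2,6] = min over k∈[2,5] of m[2,k]+m[k+1,6]+p_{1}·p_k·p_{6}.
k=2: 0 + 13300 + 7·40·5 = 14700; k=3: 8960 + 6900 + 7·32·5 = 16980; k=4: 15680 + 2100 + 7·30·5 = 18830; k=5: 18620 + 0 + 7·14·5 = 19110.
Minimum: 14700 at k=2.

14700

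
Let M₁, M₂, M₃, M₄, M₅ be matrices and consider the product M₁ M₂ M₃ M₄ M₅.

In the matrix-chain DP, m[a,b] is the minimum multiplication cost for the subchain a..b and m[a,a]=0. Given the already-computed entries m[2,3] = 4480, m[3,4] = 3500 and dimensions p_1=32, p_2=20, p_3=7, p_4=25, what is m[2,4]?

m[2,4] = min over k∈[2,3] of m[2,k]+m[k+1,4]+p_{1}·p_k·p_{4}.
k=2: 0 + 3500 + 32·20·25 = 19500; k=3: 4480 + 0 + 32·7·25 = 10080.
Minimum: 10080 at k=3.

10080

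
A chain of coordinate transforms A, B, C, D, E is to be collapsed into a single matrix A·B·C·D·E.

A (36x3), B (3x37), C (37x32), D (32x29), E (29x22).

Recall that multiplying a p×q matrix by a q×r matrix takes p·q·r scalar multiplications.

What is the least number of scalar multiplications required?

10626

Adjacent pairs: AB = 36·3·37 = 3996; BC = 3·37·32 = 3552; CD = 37·32·29 = 34336; DE = 32·29·22 = 20416.
Length 3: A..C: k=1: 0+3552+36·3·32=7008; k=2: 3996+0+36·37·32=46620 → min 7008 | B..D: k=2: 0+34336+3·37·29=37555; k=3: 3552+0+3·32·29=6336 → min 6336 | C..E: k=3: 0+20416+37·32·22=46464; k=4: 34336+0+37·29·22=57942 → min 46464.
Length 4: A..D: k=1: 0+6336+36·3·29=9468; k=2: 3996+34336+36·37·29=76960; k=3: 7008+0+36·32·29=40416 → min 9468 | B..E: k=2: 0+46464+3·37·22=48906; k=3: 3552+20416+3·32·22=26080; k=4: 6336+0+3·29·22=8250 → min 8250.
Length 5: A..E: k=1: 0+8250+36·3·22=10626; k=2: 3996+46464+36·37·22=79764; k=3: 7008+20416+36·32·22=52768; k=4: 9468+0+36·29·22=32436 → min 10626.
Optimal order: (A·(((B·C)·D)·E)) with cost 10626.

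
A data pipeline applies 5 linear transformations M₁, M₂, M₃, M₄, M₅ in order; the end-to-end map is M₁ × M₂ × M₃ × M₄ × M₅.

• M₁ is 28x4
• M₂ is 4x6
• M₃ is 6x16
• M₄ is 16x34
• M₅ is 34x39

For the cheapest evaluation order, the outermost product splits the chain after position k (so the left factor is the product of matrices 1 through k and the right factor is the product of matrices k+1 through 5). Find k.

Adjacent pairs: M₁M₂ = 28·4·6 = 672; M₂M₃ = 4·6·16 = 384; M₃M₄ = 6·16·34 = 3264; M₄M₅ = 16·34·39 = 21216.
Length 3: M₁..M₃: k=1: 0+384+28·4·16=2176; k=2: 672+0+28·6·16=3360 → min 2176 | M₂..M₄: k=2: 0+3264+4·6·34=4080; k=3: 384+0+4·16·34=2560 → min 2560 | M₃..M₅: k=3: 0+21216+6·16·39=24960; k=4: 3264+0+6·34·39=11220 → min 11220.
Length 4: M₁..M₄: k=1: 0+2560+28·4·34=6368; k=2: 672+3264+28·6·34=9648; k=3: 2176+0+28·16·34=17408 → min 6368 | M₂..M₅: k=2: 0+11220+4·6·39=12156; k=3: 384+21216+4·16·39=24096; k=4: 2560+0+4·34·39=7864 → min 7864.
Top-level splits: k=1: (M₁..M₁)·(M₂..M₅) → 0+7864+28·4·39 = 12232; k=2: (M₁..M₂)·(M₃..M₅) → 672+11220+28·6·39 = 18444; k=3: (M₁..M₃)·(M₄..M₅) → 2176+21216+28·16·39 = 40864; k=4: (M₁..M₄)·(M₅..M₅) → 6368+0+28·34·39 = 43496.
Best split is after M₁, i.e. k = 1.

1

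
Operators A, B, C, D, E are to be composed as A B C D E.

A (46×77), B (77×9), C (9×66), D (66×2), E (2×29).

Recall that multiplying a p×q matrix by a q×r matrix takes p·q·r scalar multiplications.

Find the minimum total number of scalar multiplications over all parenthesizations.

Adjacent pairs: AB = 46·77·9 = 31878; BC = 77·9·66 = 45738; CD = 9·66·2 = 1188; DE = 66·2·29 = 3828.
Length 3: A..C: k=1: 0+45738+46·77·66=279510; k=2: 31878+0+46·9·66=59202 → min 59202 | B..D: k=2: 0+1188+77·9·2=2574; k=3: 45738+0+77·66·2=55902 → min 2574 | C..E: k=3: 0+3828+9·66·29=21054; k=4: 1188+0+9·2·29=1710 → min 1710.
Length 4: A..D: k=1: 0+2574+46·77·2=9658; k=2: 31878+1188+46·9·2=33894; k=3: 59202+0+46·66·2=65274 → min 9658 | B..E: k=2: 0+1710+77·9·29=21807; k=3: 45738+3828+77·66·29=196944; k=4: 2574+0+77·2·29=7040 → min 7040.
Length 5: A..E: k=1: 0+7040+46·77·29=109758; k=2: 31878+1710+46·9·29=45594; k=3: 59202+3828+46·66·29=151074; k=4: 9658+0+46·2·29=12326 → min 12326.
Optimal order: ((A (B (C D))) E) with cost 12326.

12326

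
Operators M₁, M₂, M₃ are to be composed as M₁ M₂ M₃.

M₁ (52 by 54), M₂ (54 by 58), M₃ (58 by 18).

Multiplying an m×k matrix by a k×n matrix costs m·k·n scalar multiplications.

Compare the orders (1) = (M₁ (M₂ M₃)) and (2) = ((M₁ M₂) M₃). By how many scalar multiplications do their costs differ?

110232

Order (1) = (M₁ (M₂ M₃)): (M₂ M₃): 54×58 by 58×18 → 54×18, cost 54·58·18 = 56376; (M₁ (M₂ M₃)): 52×54 by 54×18 → 52×18, cost 52·54·18 = 50544; cumulative 106920. Total 106920.
Order (2) = ((M₁ M₂) M₃): (M₁ M₂): 52×54 by 54×58 → 52×58, cost 52·54·58 = 162864; ((M₁ M₂) M₃): 52×58 by 58×18 → 52×18, cost 52·58·18 = 54288; cumulative 217152. Total 217152.
Difference: |106920 − 217152| = 110232.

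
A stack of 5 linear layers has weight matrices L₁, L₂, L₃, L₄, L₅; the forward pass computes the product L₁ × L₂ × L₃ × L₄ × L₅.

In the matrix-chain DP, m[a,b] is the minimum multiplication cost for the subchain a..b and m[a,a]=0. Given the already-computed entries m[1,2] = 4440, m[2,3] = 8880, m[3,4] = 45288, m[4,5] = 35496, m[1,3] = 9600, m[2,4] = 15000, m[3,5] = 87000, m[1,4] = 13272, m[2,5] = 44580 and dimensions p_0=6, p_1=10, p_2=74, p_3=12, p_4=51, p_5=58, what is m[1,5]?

31020

m[1,5] = min over k∈[1,4] of m[1,k]+m[k+1,5]+p_{0}·p_k·p_{5}.
k=1: 0 + 44580 + 6·10·58 = 48060; k=2: 4440 + 87000 + 6·74·58 = 117192; k=3: 9600 + 35496 + 6·12·58 = 49272; k=4: 13272 + 0 + 6·51·58 = 31020.
Minimum: 31020 at k=4.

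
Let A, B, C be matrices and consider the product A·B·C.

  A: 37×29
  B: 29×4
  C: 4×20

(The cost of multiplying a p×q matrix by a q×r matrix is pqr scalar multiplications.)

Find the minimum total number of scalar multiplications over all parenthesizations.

Order (A·(B·C)): (B·C): 29×4 by 4×20 → 29×20, cost 29·4·20 = 2320; (A·(B·C)): 37×29 by 29×20 → 37×20, cost 37·29·20 = 21460; cumulative 23780. Total 23780.
Order ((A·B)·C): (A·B): 37×29 by 29×4 → 37×4, cost 37·29·4 = 4292; ((A·B)·C): 37×4 by 4×20 → 37×20, cost 37·4·20 = 2960; cumulative 7252. Total 7252.
Minimum: 7252.

7252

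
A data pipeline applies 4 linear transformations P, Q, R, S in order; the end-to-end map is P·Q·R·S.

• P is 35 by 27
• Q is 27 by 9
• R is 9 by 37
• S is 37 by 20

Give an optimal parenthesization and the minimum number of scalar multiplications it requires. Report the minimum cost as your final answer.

Adjacent pairs: PQ = 35·27·9 = 8505; QR = 27·9·37 = 8991; RS = 9·37·20 = 6660.
Length 3: P..R: k=1: 0+8991+35·27·37=43956; k=2: 8505+0+35·9·37=20160 → min 20160 | Q..S: k=2: 0+6660+27·9·20=11520; k=3: 8991+0+27·37·20=28971 → min 11520.
Length 4: P..S: k=1: 0+11520+35·27·20=30420; k=2: 8505+6660+35·9·20=21465; k=3: 20160+0+35·37·20=46060 → min 21465.
Optimal parenthesization: ((P·Q)·(R·S)) with cost 21465.

21465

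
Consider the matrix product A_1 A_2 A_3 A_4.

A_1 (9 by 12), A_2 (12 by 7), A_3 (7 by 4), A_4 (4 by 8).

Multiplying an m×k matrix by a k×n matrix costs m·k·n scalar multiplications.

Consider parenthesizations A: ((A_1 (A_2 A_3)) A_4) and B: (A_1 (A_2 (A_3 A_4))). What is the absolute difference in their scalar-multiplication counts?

Order A = ((A_1 (A_2 A_3)) A_4): (A_2 A_3): 12×7 by 7×4 → 12×4, cost 12·7·4 = 336; (A_1 (A_2 A_3)): 9×12 by 12×4 → 9×4, cost 9·12·4 = 432; cumulative 768; ((A_1 (A_2 A_3)) A_4): 9×4 by 4×8 → 9×8, cost 9·4·8 = 288; cumulative 1056. Total 1056.
Order B = (A_1 (A_2 (A_3 A_4))): (A_3 A_4): 7×4 by 4×8 → 7×8, cost 7·4·8 = 224; (A_2 (A_3 A_4)): 12×7 by 7×8 → 12×8, cost 12·7·8 = 672; cumulative 896; (A_1 (A_2 (A_3 A_4))): 9×12 by 12×8 → 9×8, cost 9·12·8 = 864; cumulative 1760. Total 1760.
Difference: |1056 − 1760| = 704.

704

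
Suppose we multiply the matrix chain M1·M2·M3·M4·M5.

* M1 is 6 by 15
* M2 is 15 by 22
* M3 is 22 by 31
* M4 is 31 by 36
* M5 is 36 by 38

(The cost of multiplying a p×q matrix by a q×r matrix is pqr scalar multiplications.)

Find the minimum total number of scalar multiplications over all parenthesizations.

20976

Adjacent pairs: M1M2 = 6·15·22 = 1980; M2M3 = 15·22·31 = 10230; M3M4 = 22·31·36 = 24552; M4M5 = 31·36·38 = 42408.
Length 3: M1..M3: k=1: 0+10230+6·15·31=13020; k=2: 1980+0+6·22·31=6072 → min 6072 | M2..M4: k=2: 0+24552+15·22·36=36432; k=3: 10230+0+15·31·36=26970 → min 26970 | M3..M5: k=3: 0+42408+22·31·38=68324; k=4: 24552+0+22·36·38=54648 → min 54648.
Length 4: M1..M4: k=1: 0+26970+6·15·36=30210; k=2: 1980+24552+6·22·36=31284; k=3: 6072+0+6·31·36=12768 → min 12768 | M2..M5: k=2: 0+54648+15·22·38=67188; k=3: 10230+42408+15·31·38=70308; k=4: 26970+0+15·36·38=47490 → min 47490.
Length 5: M1..M5: k=1: 0+47490+6·15·38=50910; k=2: 1980+54648+6·22·38=61644; k=3: 6072+42408+6·31·38=55548; k=4: 12768+0+6·36·38=20976 → min 20976.
Optimal order: ((((M1·M2)·M3)·M4)·M5) with cost 20976.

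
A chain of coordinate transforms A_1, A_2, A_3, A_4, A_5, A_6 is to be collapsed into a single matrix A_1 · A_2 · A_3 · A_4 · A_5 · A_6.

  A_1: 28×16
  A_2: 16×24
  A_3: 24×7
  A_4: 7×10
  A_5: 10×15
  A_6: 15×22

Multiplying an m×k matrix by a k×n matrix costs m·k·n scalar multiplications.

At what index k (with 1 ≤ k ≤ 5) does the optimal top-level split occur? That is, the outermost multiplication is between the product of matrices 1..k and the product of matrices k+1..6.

Adjacent pairs: A_1A_2 = 28·16·24 = 10752; A_2A_3 = 16·24·7 = 2688; A_3A_4 = 24·7·10 = 1680; A_4A_5 = 7·10·15 = 1050; A_5A_6 = 10·15·22 = 3300.
Length 3: A_1..A_3: k=1: 0+2688+28·16·7=5824; k=2: 10752+0+28·24·7=15456 → min 5824 | A_2..A_4: k=2: 0+1680+16·24·10=5520; k=3: 2688+0+16·7·10=3808 → min 3808 | A_3..A_5: k=3: 0+1050+24·7·15=3570; k=4: 1680+0+24·10·15=5280 → min 3570 | A_4..A_6: k=4: 0+3300+7·10·22=4840; k=5: 1050+0+7·15·22=3360 → min 3360.
Length 4: A_1..A_4: k=1: 0+3808+28·16·10=8288; k=2: 10752+1680+28·24·10=19152; k=3: 5824+0+28·7·10=7784 → min 7784 | A_2..A_5: k=2: 0+3570+16·24·15=9330; k=3: 2688+1050+16·7·15=5418; k=4: 3808+0+16·10·15=6208 → min 5418 | A_3..A_6: k=3: 0+3360+24·7·22=7056; k=4: 1680+3300+24·10·22=10260; k=5: 3570+0+24·15·22=11490 → min 7056.
Length 5: A_1..A_5: k=1: 0+5418+28·16·15=12138; k=2: 10752+3570+28·24·15=24402; k=3: 5824+1050+28·7·15=9814; k=4: 7784+0+28·10·15=11984 → min 9814 | A_2..A_6: k=2: 0+7056+16·24·22=15504; k=3: 2688+3360+16·7·22=8512; k=4: 3808+3300+16·10·22=10628; k=5: 5418+0+16·15·22=10698 → min 8512.
Top-level splits: k=1: (A_1..A_1)·(A_2..A_6) → 0+8512+28·16·22 = 18368; k=2: (A_1..A_2)·(A_3..A_6) → 10752+7056+28·24·22 = 32592; k=3: (A_1..A_3)·(A_4..A_6) → 5824+3360+28·7·22 = 13496; k=4: (A_1..A_4)·(A_5..A_6) → 7784+3300+28·10·22 = 17244; k=5: (A_1..A_5)·(A_6..A_6) → 9814+0+28·15·22 = 19054.
Best split is after A_3, i.e. k = 3.

3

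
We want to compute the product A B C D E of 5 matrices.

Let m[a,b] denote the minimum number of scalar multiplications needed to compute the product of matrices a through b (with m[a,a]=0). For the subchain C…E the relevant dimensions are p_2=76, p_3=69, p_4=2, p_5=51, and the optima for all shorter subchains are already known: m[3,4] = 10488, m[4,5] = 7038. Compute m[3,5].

m[3,5] = min over k∈[3,4] of m[3,k]+m[k+1,5]+p_{2}·p_k·p_{5}.
k=3: 0 + 7038 + 76·69·51 = 274482; k=4: 10488 + 0 + 76·2·51 = 18240.
Minimum: 18240 at k=4.

18240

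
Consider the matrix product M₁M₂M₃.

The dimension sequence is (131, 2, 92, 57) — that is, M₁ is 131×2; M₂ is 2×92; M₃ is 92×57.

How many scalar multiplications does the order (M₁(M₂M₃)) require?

25422

(M₂M₃): 2×92 by 92×57 → 2×57, cost 2·92·57 = 10488
(M₁(M₂M₃)): 131×2 by 2×57 → 131×57, cost 131·2·57 = 14934; cumulative 25422
Total: 25422 scalar multiplications.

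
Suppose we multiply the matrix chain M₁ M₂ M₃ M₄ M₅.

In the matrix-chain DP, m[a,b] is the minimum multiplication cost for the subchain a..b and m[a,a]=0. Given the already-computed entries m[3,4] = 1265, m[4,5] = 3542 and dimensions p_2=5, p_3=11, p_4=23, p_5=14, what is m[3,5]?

m[3,5] = min over k∈[3,4] of m[3,k]+m[k+1,5]+p_{2}·p_k·p_{5}.
k=3: 0 + 3542 + 5·11·14 = 4312; k=4: 1265 + 0 + 5·23·14 = 2875.
Minimum: 2875 at k=4.

2875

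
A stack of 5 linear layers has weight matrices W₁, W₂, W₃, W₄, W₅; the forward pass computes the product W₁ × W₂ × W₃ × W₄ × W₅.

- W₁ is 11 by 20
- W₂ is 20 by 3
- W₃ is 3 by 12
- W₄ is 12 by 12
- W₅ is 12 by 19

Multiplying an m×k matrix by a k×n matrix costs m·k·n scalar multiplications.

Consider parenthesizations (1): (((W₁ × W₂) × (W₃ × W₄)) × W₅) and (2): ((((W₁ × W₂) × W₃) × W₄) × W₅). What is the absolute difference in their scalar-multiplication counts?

Order (1) = (((W₁ × W₂) × (W₃ × W₄)) × W₅): (W₁ × W₂): 11×20 by 20×3 → 11×3, cost 11·20·3 = 660; (W₃ × W₄): 3×12 by 12×12 → 3×12, cost 3·12·12 = 432; ((W₁ × W₂) × (W₃ × W₄)): 11×3 by 3×12 → 11×12, cost 11·3·12 = 396; cumulative 1488; (((W₁ × W₂) × (W₃ × W₄)) × W₅): 11×12 by 12×19 → 11×19, cost 11·12·19 = 2508; cumulative 3996. Total 3996.
Order (2) = ((((W₁ × W₂) × W₃) × W₄) × W₅): (W₁ × W₂): 11×20 by 20×3 → 11×3, cost 11·20·3 = 660; ((W₁ × W₂) × W₃): 11×3 by 3×12 → 11×12, cost 11·3·12 = 396; cumulative 1056; (((W₁ × W₂) × W₃) × W₄): 11×12 by 12×12 → 11×12, cost 11·12·12 = 1584; cumulative 2640; ((((W₁ × W₂) × W₃) × W₄) × W₅): 11×12 by 12×19 → 11×19, cost 11·12·19 = 2508; cumulative 5148. Total 5148.
Difference: |3996 − 5148| = 1152.

1152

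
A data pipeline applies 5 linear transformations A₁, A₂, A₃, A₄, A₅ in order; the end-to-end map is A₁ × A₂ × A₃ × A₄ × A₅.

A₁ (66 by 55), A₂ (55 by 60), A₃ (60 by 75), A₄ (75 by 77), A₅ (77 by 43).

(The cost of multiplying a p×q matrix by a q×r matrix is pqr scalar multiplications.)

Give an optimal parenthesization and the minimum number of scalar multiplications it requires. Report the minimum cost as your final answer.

739815

Adjacent pairs: A₁A₂ = 66·55·60 = 217800; A₂A₃ = 55·60·75 = 247500; A₃A₄ = 60·75·77 = 346500; A₄A₅ = 75·77·43 = 248325.
Length 3: A₁..A₃: k=1: 0+247500+66·55·75=519750; k=2: 217800+0+66·60·75=514800 → min 514800 | A₂..A₄: k=2: 0+346500+55·60·77=600600; k=3: 247500+0+55·75·77=565125 → min 565125 | A₃..A₅: k=3: 0+248325+60·75·43=441825; k=4: 346500+0+60·77·43=545160 → min 441825.
Length 4: A₁..A₄: k=1: 0+565125+66·55·77=844635; k=2: 217800+346500+66·60·77=869220; k=3: 514800+0+66·75·77=895950 → min 844635 | A₂..A₅: k=2: 0+441825+55·60·43=583725; k=3: 247500+248325+55·75·43=673200; k=4: 565125+0+55·77·43=747230 → min 583725.
Length 5: A₁..A₅: k=1: 0+583725+66·55·43=739815; k=2: 217800+441825+66·60·43=829905; k=3: 514800+248325+66·75·43=975975; k=4: 844635+0+66·77·43=1063161 → min 739815.
Optimal parenthesization: (A₁ × (A₂ × (A₃ × (A₄ × A₅)))) with cost 739815.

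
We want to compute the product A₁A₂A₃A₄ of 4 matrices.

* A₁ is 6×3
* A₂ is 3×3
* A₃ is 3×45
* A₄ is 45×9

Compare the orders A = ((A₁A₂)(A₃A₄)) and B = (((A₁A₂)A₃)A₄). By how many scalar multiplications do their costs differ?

1863

Order A = ((A₁A₂)(A₃A₄)): (A₁A₂): 6×3 by 3×3 → 6×3, cost 6·3·3 = 54; (A₃A₄): 3×45 by 45×9 → 3×9, cost 3·45·9 = 1215; ((A₁A₂)(A₃A₄)): 6×3 by 3×9 → 6×9, cost 6·3·9 = 162; cumulative 1431. Total 1431.
Order B = (((A₁A₂)A₃)A₄): (A₁A₂): 6×3 by 3×3 → 6×3, cost 6·3·3 = 54; ((A₁A₂)A₃): 6×3 by 3×45 → 6×45, cost 6·3·45 = 810; cumulative 864; (((A₁A₂)A₃)A₄): 6×45 by 45×9 → 6×9, cost 6·45·9 = 2430; cumulative 3294. Total 3294.
Difference: |1431 − 3294| = 1863.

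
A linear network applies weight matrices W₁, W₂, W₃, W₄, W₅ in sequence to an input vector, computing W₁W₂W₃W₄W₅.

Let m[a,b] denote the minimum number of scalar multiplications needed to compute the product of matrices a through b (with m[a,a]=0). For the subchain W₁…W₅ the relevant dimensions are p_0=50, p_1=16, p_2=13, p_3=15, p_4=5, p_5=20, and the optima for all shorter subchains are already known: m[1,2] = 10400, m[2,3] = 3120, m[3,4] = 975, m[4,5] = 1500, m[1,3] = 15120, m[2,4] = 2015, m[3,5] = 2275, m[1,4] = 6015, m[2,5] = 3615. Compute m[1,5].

m[1,5] = min over k∈[1,4] of m[1,k]+m[k+1,5]+p_{0}·p_k·p_{5}.
k=1: 0 + 3615 + 50·16·20 = 19615; k=2: 10400 + 2275 + 50·13·20 = 25675; k=3: 15120 + 1500 + 50·15·20 = 31620; k=4: 6015 + 0 + 50·5·20 = 11015.
Minimum: 11015 at k=4.

11015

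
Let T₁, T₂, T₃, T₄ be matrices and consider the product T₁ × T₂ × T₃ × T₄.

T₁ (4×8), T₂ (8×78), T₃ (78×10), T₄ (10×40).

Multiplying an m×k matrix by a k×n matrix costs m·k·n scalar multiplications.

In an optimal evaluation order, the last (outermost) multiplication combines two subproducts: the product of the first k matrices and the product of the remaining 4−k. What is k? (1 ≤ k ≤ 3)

Adjacent pairs: T₁T₂ = 4·8·78 = 2496; T₂T₃ = 8·78·10 = 6240; T₃T₄ = 78·10·40 = 31200.
Length 3: T₁..T₃: k=1: 0+6240+4·8·10=6560; k=2: 2496+0+4·78·10=5616 → min 5616 | T₂..T₄: k=2: 0+31200+8·78·40=56160; k=3: 6240+0+8·10·40=9440 → min 9440.
Top-level splits: k=1: (T₁..T₁)·(T₂..T₄) → 0+9440+4·8·40 = 10720; k=2: (T₁..T₂)·(T₃..T₄) → 2496+31200+4·78·40 = 46176; k=3: (T₁..T₃)·(T₄..T₄) → 5616+0+4·10·40 = 7216.
Best split is after T₃, i.e. k = 3.

3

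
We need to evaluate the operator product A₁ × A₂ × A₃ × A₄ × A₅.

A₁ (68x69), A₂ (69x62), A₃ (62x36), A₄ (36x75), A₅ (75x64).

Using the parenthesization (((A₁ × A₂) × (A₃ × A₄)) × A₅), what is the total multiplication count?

1100904

(A₁ × A₂): 68×69 by 69×62 → 68×62, cost 68·69·62 = 290904
(A₃ × A₄): 62×36 by 36×75 → 62×75, cost 62·36·75 = 167400
((A₁ × A₂) × (A₃ × A₄)): 68×62 by 62×75 → 68×75, cost 68·62·75 = 316200; cumulative 774504
(((A₁ × A₂) × (A₃ × A₄)) × A₅): 68×75 by 75×64 → 68×64, cost 68·75·64 = 326400; cumulative 1100904
Total: 1100904 scalar multiplications.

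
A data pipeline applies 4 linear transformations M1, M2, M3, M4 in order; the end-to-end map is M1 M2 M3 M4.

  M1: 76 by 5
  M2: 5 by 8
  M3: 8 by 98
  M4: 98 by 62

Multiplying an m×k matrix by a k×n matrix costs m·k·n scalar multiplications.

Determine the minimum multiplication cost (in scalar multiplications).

Adjacent pairs: M1M2 = 76·5·8 = 3040; M2M3 = 5·8·98 = 3920; M3M4 = 8·98·62 = 48608.
Length 3: M1..M3: k=1: 0+3920+76·5·98=41160; k=2: 3040+0+76·8·98=62624 → min 41160 | M2..M4: k=2: 0+48608+5·8·62=51088; k=3: 3920+0+5·98·62=34300 → min 34300.
Length 4: M1..M4: k=1: 0+34300+76·5·62=57860; k=2: 3040+48608+76·8·62=89344; k=3: 41160+0+76·98·62=502936 → min 57860.
Optimal order: (M1 ((M2 M3) M4)) with cost 57860.

57860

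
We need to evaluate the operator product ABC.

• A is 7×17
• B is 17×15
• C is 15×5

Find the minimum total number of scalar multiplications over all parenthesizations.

Order (A(BC)): (BC): 17×15 by 15×5 → 17×5, cost 17·15·5 = 1275; (A(BC)): 7×17 by 17×5 → 7×5, cost 7·17·5 = 595; cumulative 1870. Total 1870.
Order ((AB)C): (AB): 7×17 by 17×15 → 7×15, cost 7·17·15 = 1785; ((AB)C): 7×15 by 15×5 → 7×5, cost 7·15·5 = 525; cumulative 2310. Total 2310.
Minimum: 1870.

1870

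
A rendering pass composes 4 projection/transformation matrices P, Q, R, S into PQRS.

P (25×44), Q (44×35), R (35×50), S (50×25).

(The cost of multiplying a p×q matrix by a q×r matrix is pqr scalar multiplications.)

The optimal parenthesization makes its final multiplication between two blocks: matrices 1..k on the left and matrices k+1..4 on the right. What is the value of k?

2

Adjacent pairs: PQ = 25·44·35 = 38500; QR = 44·35·50 = 77000; RS = 35·50·25 = 43750.
Length 3: P..R: k=1: 0+77000+25·44·50=132000; k=2: 38500+0+25·35·50=82250 → min 82250 | Q..S: k=2: 0+43750+44·35·25=82250; k=3: 77000+0+44·50·25=132000 → min 82250.
Top-level splits: k=1: (P..P)·(Q..S) → 0+82250+25·44·25 = 109750; k=2: (P..Q)·(R..S) → 38500+43750+25·35·25 = 104125; k=3: (P..R)·(S..S) → 82250+0+25·50·25 = 113500.
Best split is after Q, i.e. k = 2.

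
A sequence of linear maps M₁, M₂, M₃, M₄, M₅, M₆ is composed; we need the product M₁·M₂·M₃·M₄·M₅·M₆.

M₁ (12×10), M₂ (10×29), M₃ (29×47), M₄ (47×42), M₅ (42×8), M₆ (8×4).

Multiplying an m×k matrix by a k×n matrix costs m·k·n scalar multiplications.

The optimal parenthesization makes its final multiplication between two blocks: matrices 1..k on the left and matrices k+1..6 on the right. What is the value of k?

1

Adjacent pairs: M₁M₂ = 12·10·29 = 3480; M₂M₃ = 10·29·47 = 13630; M₃M₄ = 29·47·42 = 57246; M₄M₅ = 47·42·8 = 15792; M₅M₆ = 42·8·4 = 1344.
Length 3: M₁..M₃: k=1: 0+13630+12·10·47=19270; k=2: 3480+0+12·29·47=19836 → min 19270 | M₂..M₄: k=2: 0+57246+10·29·42=69426; k=3: 13630+0+10·47·42=33370 → min 33370 | M₃..M₅: k=3: 0+15792+29·47·8=26696; k=4: 57246+0+29·42·8=66990 → min 26696 | M₄..M₆: k=4: 0+1344+47·42·4=9240; k=5: 15792+0+47·8·4=17296 → min 9240.
Length 4: M₁..M₄: k=1: 0+33370+12·10·42=38410; k=2: 3480+57246+12·29·42=75342; k=3: 19270+0+12·47·42=42958 → min 38410 | M₂..M₅: k=2: 0+26696+10·29·8=29016; k=3: 13630+15792+10·47·8=33182; k=4: 33370+0+10·42·8=36730 → min 29016 | M₃..M₆: k=3: 0+9240+29·47·4=14692; k=4: 57246+1344+29·42·4=63462; k=5: 26696+0+29·8·4=27624 → min 14692.
Length 5: M₁..M₅: k=1: 0+29016+12·10·8=29976; k=2: 3480+26696+12·29·8=32960; k=3: 19270+15792+12·47·8=39574; k=4: 38410+0+12·42·8=42442 → min 29976 | M₂..M₆: k=2: 0+14692+10·29·4=15852; k=3: 13630+9240+10·47·4=24750; k=4: 33370+1344+10·42·4=36394; k=5: 29016+0+10·8·4=29336 → min 15852.
Top-level splits: k=1: (M₁..M₁)·(M₂..M₆) → 0+15852+12·10·4 = 16332; k=2: (M₁..M₂)·(M₃..M₆) → 3480+14692+12·29·4 = 19564; k=3: (M₁..M₃)·(M₄..M₆) → 19270+9240+12·47·4 = 30766; k=4: (M₁..M₄)·(M₅..M₆) → 38410+1344+12·42·4 = 41770; k=5: (M₁..M₅)·(M₆..M₆) → 29976+0+12·8·4 = 30360.
Best split is after M₁, i.e. k = 1.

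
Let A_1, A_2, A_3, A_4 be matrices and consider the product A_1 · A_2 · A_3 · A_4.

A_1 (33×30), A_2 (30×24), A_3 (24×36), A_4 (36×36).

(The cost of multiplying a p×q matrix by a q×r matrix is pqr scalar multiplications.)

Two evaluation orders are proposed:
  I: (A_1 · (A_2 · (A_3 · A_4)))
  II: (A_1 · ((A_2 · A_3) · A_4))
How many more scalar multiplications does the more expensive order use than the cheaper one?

Order I = (A_1 · (A_2 · (A_3 · A_4))): (A_3 · A_4): 24×36 by 36×36 → 24×36, cost 24·36·36 = 31104; (A_2 · (A_3 · A_4)): 30×24 by 24×36 → 30×36, cost 30·24·36 = 25920; cumulative 57024; (A_1 · (A_2 · (A_3 · A_4))): 33×30 by 30×36 → 33×36, cost 33·30·36 = 35640; cumulative 92664. Total 92664.
Order II = (A_1 · ((A_2 · A_3) · A_4)): (A_2 · A_3): 30×24 by 24×36 → 30×36, cost 30·24·36 = 25920; ((A_2 · A_3) · A_4): 30×36 by 36×36 → 30×36, cost 30·36·36 = 38880; cumulative 64800; (A_1 · ((A_2 · A_3) · A_4)): 33×30 by 30×36 → 33×36, cost 33·30·36 = 35640; cumulative 100440. Total 100440.
Difference: |92664 − 100440| = 7776.

7776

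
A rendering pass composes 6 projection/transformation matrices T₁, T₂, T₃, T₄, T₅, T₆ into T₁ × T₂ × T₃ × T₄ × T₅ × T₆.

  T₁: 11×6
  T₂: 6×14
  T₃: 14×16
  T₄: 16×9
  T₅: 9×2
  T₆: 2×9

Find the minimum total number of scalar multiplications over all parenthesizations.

Adjacent pairs: T₁T₂ = 11·6·14 = 924; T₂T₃ = 6·14·16 = 1344; T₃T₄ = 14·16·9 = 2016; T₄T₅ = 16·9·2 = 288; T₅T₆ = 9·2·9 = 162.
Length 3: T₁..T₃: k=1: 0+1344+11·6·16=2400; k=2: 924+0+11·14·16=3388 → min 2400 | T₂..T₄: k=2: 0+2016+6·14·9=2772; k=3: 1344+0+6·16·9=2208 → min 2208 | T₃..T₅: k=3: 0+288+14·16·2=736; k=4: 2016+0+14·9·2=2268 → min 736 | T₄..T₆: k=4: 0+162+16·9·9=1458; k=5: 288+0+16·2·9=576 → min 576.
Length 4: T₁..T₄: k=1: 0+2208+11·6·9=2802; k=2: 924+2016+11·14·9=4326; k=3: 2400+0+11·16·9=3984 → min 2802 | T₂..T₅: k=2: 0+736+6·14·2=904; k=3: 1344+288+6·16·2=1824; k=4: 2208+0+6·9·2=2316 → min 904 | T₃..T₆: k=3: 0+576+14·16·9=2592; k=4: 2016+162+14·9·9=3312; k=5: 736+0+14·2·9=988 → min 988.
Length 5: T₁..T₅: k=1: 0+904+11·6·2=1036; k=2: 924+736+11·14·2=1968; k=3: 2400+288+11·16·2=3040; k=4: 2802+0+11·9·2=3000 → min 1036 | T₂..T₆: k=2: 0+988+6·14·9=1744; k=3: 1344+576+6·16·9=2784; k=4: 2208+162+6·9·9=2856; k=5: 904+0+6·2·9=1012 → min 1012.
Length 6: T₁..T₆: k=1: 0+1012+11·6·9=1606; k=2: 924+988+11·14·9=3298; k=3: 2400+576+11·16·9=4560; k=4: 2802+162+11·9·9=3855; k=5: 1036+0+11·2·9=1234 → min 1234.
Optimal order: ((T₁ × (T₂ × (T₃ × (T₄ × T₅)))) × T₆) with cost 1234.

1234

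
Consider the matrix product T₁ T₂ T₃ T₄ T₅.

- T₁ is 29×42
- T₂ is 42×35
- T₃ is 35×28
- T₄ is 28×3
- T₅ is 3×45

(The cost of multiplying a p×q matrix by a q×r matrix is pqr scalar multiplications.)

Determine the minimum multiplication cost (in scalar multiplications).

14919

Adjacent pairs: T₁T₂ = 29·42·35 = 42630; T₂T₃ = 42·35·28 = 41160; T₃T₄ = 35·28·3 = 2940; T₄T₅ = 28·3·45 = 3780.
Length 3: T₁..T₃: k=1: 0+41160+29·42·28=75264; k=2: 42630+0+29·35·28=71050 → min 71050 | T₂..T₄: k=2: 0+2940+42·35·3=7350; k=3: 41160+0+42·28·3=44688 → min 7350 | T₃..T₅: k=3: 0+3780+35·28·45=47880; k=4: 2940+0+35·3·45=7665 → min 7665.
Length 4: T₁..T₄: k=1: 0+7350+29·42·3=11004; k=2: 42630+2940+29·35·3=48615; k=3: 71050+0+29·28·3=73486 → min 11004 | T₂..T₅: k=2: 0+7665+42·35·45=73815; k=3: 41160+3780+42·28·45=97860; k=4: 7350+0+42·3·45=13020 → min 13020.
Length 5: T₁..T₅: k=1: 0+13020+29·42·45=67830; k=2: 42630+7665+29·35·45=95970; k=3: 71050+3780+29·28·45=111370; k=4: 11004+0+29·3·45=14919 → min 14919.
Optimal order: ((T₁ (T₂ (T₃ T₄))) T₅) with cost 14919.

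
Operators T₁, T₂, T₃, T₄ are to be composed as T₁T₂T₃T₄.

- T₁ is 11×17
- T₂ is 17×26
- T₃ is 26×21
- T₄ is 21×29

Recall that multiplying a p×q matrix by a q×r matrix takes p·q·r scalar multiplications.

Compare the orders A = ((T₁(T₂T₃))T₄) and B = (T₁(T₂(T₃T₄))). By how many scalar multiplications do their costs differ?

Order A = ((T₁(T₂T₃))T₄): (T₂T₃): 17×26 by 26×21 → 17×21, cost 17·26·21 = 9282; (T₁(T₂T₃)): 11×17 by 17×21 → 11×21, cost 11·17·21 = 3927; cumulative 13209; ((T₁(T₂T₃))T₄): 11×21 by 21×29 → 11×29, cost 11·21·29 = 6699; cumulative 19908. Total 19908.
Order B = (T₁(T₂(T₃T₄))): (T₃T₄): 26×21 by 21×29 → 26×29, cost 26·21·29 = 15834; (T₂(T₃T₄)): 17×26 by 26×29 → 17×29, cost 17·26·29 = 12818; cumulative 28652; (T₁(T₂(T₃T₄))): 11×17 by 17×29 → 11×29, cost 11·17·29 = 5423; cumulative 34075. Total 34075.
Difference: |19908 − 34075| = 14167.

14167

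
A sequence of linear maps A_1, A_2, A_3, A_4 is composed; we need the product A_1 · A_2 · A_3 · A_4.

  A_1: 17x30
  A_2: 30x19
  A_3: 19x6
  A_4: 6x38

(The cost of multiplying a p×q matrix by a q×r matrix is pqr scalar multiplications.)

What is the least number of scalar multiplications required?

Adjacent pairs: A_1A_2 = 17·30·19 = 9690; A_2A_3 = 30·19·6 = 3420; A_3A_4 = 19·6·38 = 4332.
Length 3: A_1..A_3: k=1: 0+3420+17·30·6=6480; k=2: 9690+0+17·19·6=11628 → min 6480 | A_2..A_4: k=2: 0+4332+30·19·38=25992; k=3: 3420+0+30·6·38=10260 → min 10260.
Length 4: A_1..A_4: k=1: 0+10260+17·30·38=29640; k=2: 9690+4332+17·19·38=26296; k=3: 6480+0+17·6·38=10356 → min 10356.
Optimal order: ((A_1 · (A_2 · A_3)) · A_4) with cost 10356.

10356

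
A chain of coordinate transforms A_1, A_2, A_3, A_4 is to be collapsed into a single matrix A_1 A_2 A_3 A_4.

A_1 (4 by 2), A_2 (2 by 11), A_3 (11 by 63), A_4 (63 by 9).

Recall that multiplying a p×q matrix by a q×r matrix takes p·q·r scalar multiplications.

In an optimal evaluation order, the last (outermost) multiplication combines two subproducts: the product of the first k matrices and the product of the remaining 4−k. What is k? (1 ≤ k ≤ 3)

1

Adjacent pairs: A_1A_2 = 4·2·11 = 88; A_2A_3 = 2·11·63 = 1386; A_3A_4 = 11·63·9 = 6237.
Length 3: A_1..A_3: k=1: 0+1386+4·2·63=1890; k=2: 88+0+4·11·63=2860 → min 1890 | A_2..A_4: k=2: 0+6237+2·11·9=6435; k=3: 1386+0+2·63·9=2520 → min 2520.
Top-level splits: k=1: (A_1..A_1)·(A_2..A_4) → 0+2520+4·2·9 = 2592; k=2: (A_1..A_2)·(A_3..A_4) → 88+6237+4·11·9 = 6721; k=3: (A_1..A_3)·(A_4..A_4) → 1890+0+4·63·9 = 4158.
Best split is after A_1, i.e. k = 1.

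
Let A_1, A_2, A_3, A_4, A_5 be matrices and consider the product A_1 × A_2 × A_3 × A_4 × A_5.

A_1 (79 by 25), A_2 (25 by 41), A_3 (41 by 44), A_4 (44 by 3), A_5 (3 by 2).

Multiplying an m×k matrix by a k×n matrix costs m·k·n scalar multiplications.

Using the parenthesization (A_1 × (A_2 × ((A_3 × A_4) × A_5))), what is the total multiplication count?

11658

(A_3 × A_4): 41×44 by 44×3 → 41×3, cost 41·44·3 = 5412
((A_3 × A_4) × A_5): 41×3 by 3×2 → 41×2, cost 41·3·2 = 246; cumulative 5658
(A_2 × ((A_3 × A_4) × A_5)): 25×41 by 41×2 → 25×2, cost 25·41·2 = 2050; cumulative 7708
(A_1 × (A_2 × ((A_3 × A_4) × A_5))): 79×25 by 25×2 → 79×2, cost 79·25·2 = 3950; cumulative 11658
Total: 11658 scalar multiplications.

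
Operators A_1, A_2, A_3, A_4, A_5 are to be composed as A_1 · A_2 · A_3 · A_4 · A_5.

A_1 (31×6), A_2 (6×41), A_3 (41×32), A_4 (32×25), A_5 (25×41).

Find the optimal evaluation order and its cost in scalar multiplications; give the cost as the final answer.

26448

Adjacent pairs: A_1A_2 = 31·6·41 = 7626; A_2A_3 = 6·41·32 = 7872; A_3A_4 = 41·32·25 = 32800; A_4A_5 = 32·25·41 = 32800.
Length 3: A_1..A_3: k=1: 0+7872+31·6·32=13824; k=2: 7626+0+31·41·32=48298 → min 13824 | A_2..A_4: k=2: 0+32800+6·41·25=38950; k=3: 7872+0+6·32·25=12672 → min 12672 | A_3..A_5: k=3: 0+32800+41·32·41=86592; k=4: 32800+0+41·25·41=74825 → min 74825.
Length 4: A_1..A_4: k=1: 0+12672+31·6·25=17322; k=2: 7626+32800+31·41·25=72201; k=3: 13824+0+31·32·25=38624 → min 17322 | A_2..A_5: k=2: 0+74825+6·41·41=84911; k=3: 7872+32800+6·32·41=48544; k=4: 12672+0+6·25·41=18822 → min 18822.
Length 5: A_1..A_5: k=1: 0+18822+31·6·41=26448; k=2: 7626+74825+31·41·41=134562; k=3: 13824+32800+31·32·41=87296; k=4: 17322+0+31·25·41=49097 → min 26448.
Optimal parenthesization: (A_1 · (((A_2 · A_3) · A_4) · A_5)) with cost 26448.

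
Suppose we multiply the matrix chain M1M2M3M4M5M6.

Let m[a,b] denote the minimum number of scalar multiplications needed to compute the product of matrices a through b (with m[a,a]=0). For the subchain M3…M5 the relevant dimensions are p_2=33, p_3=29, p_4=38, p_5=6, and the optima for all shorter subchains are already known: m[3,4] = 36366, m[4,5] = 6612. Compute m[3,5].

m[3,5] = min over k∈[3,4] of m[3,k]+m[k+1,5]+p_{2}·p_k·p_{5}.
k=3: 0 + 6612 + 33·29·6 = 12354; k=4: 36366 + 0 + 33·38·6 = 43890.
Minimum: 12354 at k=3.

12354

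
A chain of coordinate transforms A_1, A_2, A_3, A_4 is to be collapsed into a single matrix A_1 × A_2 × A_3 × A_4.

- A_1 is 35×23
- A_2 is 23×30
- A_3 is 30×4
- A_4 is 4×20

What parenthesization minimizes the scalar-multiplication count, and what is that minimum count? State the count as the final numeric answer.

8780

Adjacent pairs: A_1A_2 = 35·23·30 = 24150; A_2A_3 = 23·30·4 = 2760; A_3A_4 = 30·4·20 = 2400.
Length 3: A_1..A_3: k=1: 0+2760+35·23·4=5980; k=2: 24150+0+35·30·4=28350 → min 5980 | A_2..A_4: k=2: 0+2400+23·30·20=16200; k=3: 2760+0+23·4·20=4600 → min 4600.
Length 4: A_1..A_4: k=1: 0+4600+35·23·20=20700; k=2: 24150+2400+35·30·20=47550; k=3: 5980+0+35·4·20=8780 → min 8780.
Optimal parenthesization: ((A_1 × (A_2 × A_3)) × A_4) with cost 8780.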